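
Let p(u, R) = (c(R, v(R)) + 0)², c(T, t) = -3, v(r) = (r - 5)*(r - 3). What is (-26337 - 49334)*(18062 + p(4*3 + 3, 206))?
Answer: -1367450641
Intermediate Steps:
v(r) = (-5 + r)*(-3 + r)
p(u, R) = 9 (p(u, R) = (-3 + 0)² = (-3)² = 9)
(-26337 - 49334)*(18062 + p(4*3 + 3, 206)) = (-26337 - 49334)*(18062 + 9) = -75671*18071 = -1367450641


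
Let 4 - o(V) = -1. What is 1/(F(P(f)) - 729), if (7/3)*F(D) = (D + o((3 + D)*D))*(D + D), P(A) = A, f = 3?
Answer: -7/4959 ≈ -0.0014116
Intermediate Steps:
o(V) = 5 (o(V) = 4 - 1*(-1) = 4 + 1 = 5)
F(D) = 6*D*(5 + D)/7 (F(D) = 3*((D + 5)*(D + D))/7 = 3*((5 + D)*(2*D))/7 = 3*(2*D*(5 + D))/7 = 6*D*(5 + D)/7)
1/(F(P(f)) - 729) = 1/((6/7)*3*(5 + 3) - 729) = 1/((6/7)*3*8 - 729) = 1/(144/7 - 729) = 1/(-4959/7) = -7/4959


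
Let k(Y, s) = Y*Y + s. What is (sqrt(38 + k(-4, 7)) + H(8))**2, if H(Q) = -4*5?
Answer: (20 - sqrt(61))**2 ≈ 148.59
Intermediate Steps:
H(Q) = -20
k(Y, s) = s + Y**2 (k(Y, s) = Y**2 + s = s + Y**2)
(sqrt(38 + k(-4, 7)) + H(8))**2 = (sqrt(38 + (7 + (-4)**2)) - 20)**2 = (sqrt(38 + (7 + 16)) - 20)**2 = (sqrt(38 + 23) - 20)**2 = (sqrt(61) - 20)**2 = (-20 + sqrt(61))**2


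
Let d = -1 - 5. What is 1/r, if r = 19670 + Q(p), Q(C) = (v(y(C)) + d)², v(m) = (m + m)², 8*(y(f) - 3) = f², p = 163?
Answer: 256/500114235123163329 ≈ 5.1188e-16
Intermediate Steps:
y(f) = 3 + f²/8
v(m) = 4*m² (v(m) = (2*m)² = 4*m²)
d = -6
Q(C) = (-6 + 4*(3 + C²/8)²)² (Q(C) = (4*(3 + C²/8)² - 6)² = (-6 + 4*(3 + C²/8)²)²)
r = 500114235123163329/256 (r = 19670 + (-96 + (24 + 163²)²)²/256 = 19670 + (-96 + (24 + 26569)²)²/256 = 19670 + (-96 + 26593²)²/256 = 19670 + (-96 + 707187649)²/256 = 19670 + (1/256)*707187553² = 19670 + (1/256)*500114235118127809 = 19670 + 500114235118127809/256 = 500114235123163329/256 ≈ 1.9536e+15)
1/r = 1/(500114235123163329/256) = 256/500114235123163329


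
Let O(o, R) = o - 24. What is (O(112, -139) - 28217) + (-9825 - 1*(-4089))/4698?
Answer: -22025963/783 ≈ -28130.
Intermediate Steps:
O(o, R) = -24 + o
(O(112, -139) - 28217) + (-9825 - 1*(-4089))/4698 = ((-24 + 112) - 28217) + (-9825 - 1*(-4089))/4698 = (88 - 28217) + (-9825 + 4089)*(1/4698) = -28129 - 5736*1/4698 = -28129 - 956/783 = -22025963/783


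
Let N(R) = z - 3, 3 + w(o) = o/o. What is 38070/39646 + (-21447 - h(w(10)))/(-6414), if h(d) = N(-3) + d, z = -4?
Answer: 91175994/21190787 ≈ 4.3026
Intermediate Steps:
w(o) = -2 (w(o) = -3 + o/o = -3 + 1 = -2)
N(R) = -7 (N(R) = -4 - 3 = -7)
h(d) = -7 + d
38070/39646 + (-21447 - h(w(10)))/(-6414) = 38070/39646 + (-21447 - (-7 - 2))/(-6414) = 38070*(1/39646) + (-21447 - 1*(-9))*(-1/6414) = 19035/19823 + (-21447 + 9)*(-1/6414) = 19035/19823 - 21438*(-1/6414) = 19035/19823 + 3573/1069 = 91175994/21190787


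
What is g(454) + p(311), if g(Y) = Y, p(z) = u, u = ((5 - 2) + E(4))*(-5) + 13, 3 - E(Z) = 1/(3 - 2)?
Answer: 442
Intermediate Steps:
E(Z) = 2 (E(Z) = 3 - 1/(3 - 2) = 3 - 1/1 = 3 - 1*1 = 3 - 1 = 2)
u = -12 (u = ((5 - 2) + 2)*(-5) + 13 = (3 + 2)*(-5) + 13 = 5*(-5) + 13 = -25 + 13 = -12)
p(z) = -12
g(454) + p(311) = 454 - 12 = 442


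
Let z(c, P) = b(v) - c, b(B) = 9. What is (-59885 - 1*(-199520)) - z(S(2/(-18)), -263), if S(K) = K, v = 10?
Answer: 1256633/9 ≈ 1.3963e+5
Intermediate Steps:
z(c, P) = 9 - c
(-59885 - 1*(-199520)) - z(S(2/(-18)), -263) = (-59885 - 1*(-199520)) - (9 - 2/(-18)) = (-59885 + 199520) - (9 - 2*(-1)/18) = 139635 - (9 - 1*(-⅑)) = 139635 - (9 + ⅑) = 139635 - 1*82/9 = 139635 - 82/9 = 1256633/9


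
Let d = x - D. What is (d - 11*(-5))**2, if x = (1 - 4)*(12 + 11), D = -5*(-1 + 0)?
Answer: 361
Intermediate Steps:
D = 5 (D = -5*(-1) = 5)
x = -69 (x = -3*23 = -69)
d = -74 (d = -69 - 1*5 = -69 - 5 = -74)
(d - 11*(-5))**2 = (-74 - 11*(-5))**2 = (-74 + 55)**2 = (-19)**2 = 361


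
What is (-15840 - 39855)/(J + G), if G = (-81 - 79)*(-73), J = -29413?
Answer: 18565/5911 ≈ 3.1408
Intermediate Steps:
G = 11680 (G = -160*(-73) = 11680)
(-15840 - 39855)/(J + G) = (-15840 - 39855)/(-29413 + 11680) = -55695/(-17733) = -55695*(-1/17733) = 18565/5911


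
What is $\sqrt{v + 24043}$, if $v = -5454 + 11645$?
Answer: $\sqrt{30234} \approx 173.88$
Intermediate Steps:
$v = 6191$
$\sqrt{v + 24043} = \sqrt{6191 + 24043} = \sqrt{30234}$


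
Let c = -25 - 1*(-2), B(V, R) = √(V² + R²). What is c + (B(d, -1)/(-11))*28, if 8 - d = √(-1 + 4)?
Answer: -23 - 56*√(17 - 4*√3)/11 ≈ -39.157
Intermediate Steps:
d = 8 - √3 (d = 8 - √(-1 + 4) = 8 - √3 ≈ 6.2680)
B(V, R) = √(R² + V²)
c = -23 (c = -25 + 2 = -23)
c + (B(d, -1)/(-11))*28 = -23 + (√((-1)² + (8 - √3)²)/(-11))*28 = -23 + (√(1 + (8 - √3)²)*(-1/11))*28 = -23 - √(1 + (8 - √3)²)/11*28 = -23 - 28*√(1 + (8 - √3)²)/11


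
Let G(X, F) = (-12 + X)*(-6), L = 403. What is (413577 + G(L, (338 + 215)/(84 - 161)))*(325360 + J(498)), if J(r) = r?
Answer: 134002911198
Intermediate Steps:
G(X, F) = 72 - 6*X
(413577 + G(L, (338 + 215)/(84 - 161)))*(325360 + J(498)) = (413577 + (72 - 6*403))*(325360 + 498) = (413577 + (72 - 2418))*325858 = (413577 - 2346)*325858 = 411231*325858 = 134002911198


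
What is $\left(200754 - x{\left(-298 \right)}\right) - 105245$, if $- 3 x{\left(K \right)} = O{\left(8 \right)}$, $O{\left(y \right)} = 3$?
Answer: $95510$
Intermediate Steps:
$x{\left(K \right)} = -1$ ($x{\left(K \right)} = \left(- \frac{1}{3}\right) 3 = -1$)
$\left(200754 - x{\left(-298 \right)}\right) - 105245 = \left(200754 - -1\right) - 105245 = \left(200754 + 1\right) - 105245 = 200755 - 105245 = 95510$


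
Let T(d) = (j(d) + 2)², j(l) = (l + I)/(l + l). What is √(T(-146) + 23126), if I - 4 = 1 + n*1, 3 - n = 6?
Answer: 3*√13696842/73 ≈ 152.09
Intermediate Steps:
n = -3 (n = 3 - 1*6 = 3 - 6 = -3)
I = 2 (I = 4 + (1 - 3*1) = 4 + (1 - 3) = 4 - 2 = 2)
j(l) = (2 + l)/(2*l) (j(l) = (l + 2)/(l + l) = (2 + l)/((2*l)) = (2 + l)*(1/(2*l)) = (2 + l)/(2*l))
T(d) = (2 + (2 + d)/(2*d))² (T(d) = ((2 + d)/(2*d) + 2)² = (2 + (2 + d)/(2*d))²)
√(T(-146) + 23126) = √((¼)*(2 + 5*(-146))²/(-146)² + 23126) = √((¼)*(1/21316)*(2 - 730)² + 23126) = √((¼)*(1/21316)*(-728)² + 23126) = √((¼)*(1/21316)*529984 + 23126) = √(33124/5329 + 23126) = √(123271578/5329) = 3*√13696842/73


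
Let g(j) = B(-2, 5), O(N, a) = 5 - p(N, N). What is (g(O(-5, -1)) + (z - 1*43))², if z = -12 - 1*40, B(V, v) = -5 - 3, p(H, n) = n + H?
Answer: 10609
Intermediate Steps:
p(H, n) = H + n
O(N, a) = 5 - 2*N (O(N, a) = 5 - (N + N) = 5 - 2*N)
B(V, v) = -8
g(j) = -8
z = -52 (z = -12 - 40 = -52)
(g(O(-5, -1)) + (z - 1*43))² = (-8 + (-52 - 1*43))² = (-8 + (-52 - 43))² = (-8 - 95)² = (-103)² = 10609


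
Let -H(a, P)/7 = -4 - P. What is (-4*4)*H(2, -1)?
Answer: -336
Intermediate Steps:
H(a, P) = 28 + 7*P (H(a, P) = -7*(-4 - P) = 28 + 7*P)
(-4*4)*H(2, -1) = (-4*4)*(28 + 7*(-1)) = -16*(28 - 7) = -16*21 = -336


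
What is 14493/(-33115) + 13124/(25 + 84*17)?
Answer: 413542931/48116095 ≈ 8.5947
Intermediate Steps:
14493/(-33115) + 13124/(25 + 84*17) = 14493*(-1/33115) + 13124/(25 + 1428) = -14493/33115 + 13124/1453 = 413542931/48116095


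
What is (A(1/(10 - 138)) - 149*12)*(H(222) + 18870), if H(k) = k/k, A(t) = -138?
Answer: -36345546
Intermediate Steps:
H(k) = 1
(A(1/(10 - 138)) - 149*12)*(H(222) + 18870) = (-138 - 149*12)*(1 + 18870) = (-138 - 1788)*18871 = -1926*18871 = -36345546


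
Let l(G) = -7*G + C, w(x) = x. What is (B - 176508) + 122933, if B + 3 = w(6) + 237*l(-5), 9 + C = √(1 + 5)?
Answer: -47410 + 237*√6 ≈ -46830.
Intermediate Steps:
C = -9 + √6 (C = -9 + √(1 + 5) = -9 + √6 ≈ -6.5505)
l(G) = -9 + √6 - 7*G (l(G) = -7*G + (-9 + √6) = -9 + √6 - 7*G)
B = 6165 + 237*√6 (B = -3 + (6 + 237*(-9 + √6 - 7*(-5))) = -3 + (6 + 237*(-9 + √6 + 35)) = -3 + (6 + 237*(26 + √6)) = -3 + (6 + (6162 + 237*√6)) = -3 + (6168 + 237*√6) = 6165 + 237*√6 ≈ 6745.5)
(B - 176508) + 122933 = ((6165 + 237*√6) - 176508) + 122933 = (-170343 + 237*√6) + 122933 = -47410 + 237*√6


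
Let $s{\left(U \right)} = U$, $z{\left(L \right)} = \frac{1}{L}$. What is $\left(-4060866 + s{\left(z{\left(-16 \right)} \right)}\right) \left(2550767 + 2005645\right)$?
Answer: $- \frac{74011915430271}{4} \approx -1.8503 \cdot 10^{13}$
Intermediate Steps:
$\left(-4060866 + s{\left(z{\left(-16 \right)} \right)}\right) \left(2550767 + 2005645\right) = \left(-4060866 + \frac{1}{-16}\right) \left(2550767 + 2005645\right) = \left(-4060866 - \frac{1}{16}\right) 4556412 = \left(- \frac{64973857}{16}\right) 4556412 = - \frac{74011915430271}{4}$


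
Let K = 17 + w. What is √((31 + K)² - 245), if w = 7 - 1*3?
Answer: √2459 ≈ 49.588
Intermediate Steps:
w = 4 (w = 7 - 3 = 4)
K = 21 (K = 17 + 4 = 21)
√((31 + K)² - 245) = √((31 + 21)² - 245) = √(52² - 245) = √(2704 - 245) = √2459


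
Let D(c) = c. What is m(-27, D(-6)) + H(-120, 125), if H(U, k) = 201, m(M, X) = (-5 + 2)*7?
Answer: 180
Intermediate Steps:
m(M, X) = -21 (m(M, X) = -3*7 = -21)
m(-27, D(-6)) + H(-120, 125) = -21 + 201 = 180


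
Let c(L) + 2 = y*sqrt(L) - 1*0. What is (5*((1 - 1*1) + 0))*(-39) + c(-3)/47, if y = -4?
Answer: -2/47 - 4*I*sqrt(3)/47 ≈ -0.042553 - 0.14741*I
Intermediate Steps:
c(L) = -2 - 4*sqrt(L) (c(L) = -2 + (-4*sqrt(L) - 1*0) = -2 + (-4*sqrt(L) + 0) = -2 - 4*sqrt(L))
(5*((1 - 1*1) + 0))*(-39) + c(-3)/47 = (5*((1 - 1*1) + 0))*(-39) + (-2 - 4*I*sqrt(3))/47 = (5*((1 - 1) + 0))*(-39) + (-2 - 4*I*sqrt(3))*(1/47) = (5*(0 + 0))*(-39) + (-2 - 4*I*sqrt(3))*(1/47) = (5*0)*(-39) + (-2/47 - 4*I*sqrt(3)/47) = 0*(-39) + (-2/47 - 4*I*sqrt(3)/47) = 0 + (-2/47 - 4*I*sqrt(3)/47) = -2/47 - 4*I*sqrt(3)/47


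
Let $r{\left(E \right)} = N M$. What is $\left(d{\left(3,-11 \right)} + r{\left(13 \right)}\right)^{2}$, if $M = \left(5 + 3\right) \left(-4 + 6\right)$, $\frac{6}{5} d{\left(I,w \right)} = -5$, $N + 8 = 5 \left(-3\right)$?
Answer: $\frac{4986289}{36} \approx 1.3851 \cdot 10^{5}$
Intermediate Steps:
$N = -23$ ($N = -8 + 5 \left(-3\right) = -8 - 15 = -23$)
$d{\left(I,w \right)} = - \frac{25}{6}$ ($d{\left(I,w \right)} = \frac{5}{6} \left(-5\right) = - \frac{25}{6}$)
$M = 16$ ($M = 8 \cdot 2 = 16$)
$r{\left(E \right)} = -368$ ($r{\left(E \right)} = \left(-23\right) 16 = -368$)
$\left(d{\left(3,-11 \right)} + r{\left(13 \right)}\right)^{2} = \left(- \frac{25}{6} - 368\right)^{2} = \left(- \frac{2233}{6}\right)^{2} = \frac{4986289}{36}$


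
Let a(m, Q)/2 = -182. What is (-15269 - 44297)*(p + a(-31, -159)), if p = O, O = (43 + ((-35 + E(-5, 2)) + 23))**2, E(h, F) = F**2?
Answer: -51286326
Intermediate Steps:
O = 1225 (O = (43 + ((-35 + 2**2) + 23))**2 = (43 + ((-35 + 4) + 23))**2 = (43 + (-31 + 23))**2 = (43 - 8)**2 = 35**2 = 1225)
p = 1225
a(m, Q) = -364 (a(m, Q) = 2*(-182) = -364)
(-15269 - 44297)*(p + a(-31, -159)) = (-15269 - 44297)*(1225 - 364) = -59566*861 = -51286326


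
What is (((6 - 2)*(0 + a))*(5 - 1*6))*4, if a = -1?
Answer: 16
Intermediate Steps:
(((6 - 2)*(0 + a))*(5 - 1*6))*4 = (((6 - 2)*(0 - 1))*(5 - 1*6))*4 = ((4*(-1))*(5 - 6))*4 = -4*(-1)*4 = 4*4 = 16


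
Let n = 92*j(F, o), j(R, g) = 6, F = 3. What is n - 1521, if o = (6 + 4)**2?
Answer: -969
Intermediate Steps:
o = 100 (o = 10**2 = 100)
n = 552 (n = 92*6 = 552)
n - 1521 = 552 - 1521 = -969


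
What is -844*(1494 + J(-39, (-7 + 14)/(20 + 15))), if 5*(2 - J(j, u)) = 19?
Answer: -6297084/5 ≈ -1.2594e+6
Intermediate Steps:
J(j, u) = -9/5 (J(j, u) = 2 - ⅕*19 = 2 - 19/5 = -9/5)
-844*(1494 + J(-39, (-7 + 14)/(20 + 15))) = -844*(1494 - 9/5) = -844*7461/5 = -6297084/5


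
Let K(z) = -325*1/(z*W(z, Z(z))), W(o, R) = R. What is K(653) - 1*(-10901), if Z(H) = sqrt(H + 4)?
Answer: 10901 - 325*sqrt(73)/143007 ≈ 10901.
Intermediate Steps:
Z(H) = sqrt(4 + H)
K(z) = -325/(z*sqrt(4 + z)) (K(z) = -325*1/(z*sqrt(4 + z)) = -325/(z*sqrt(4 + z)))
K(653) - 1*(-10901) = -325/(653*sqrt(4 + 653)) - 1*(-10901) = -325*1/653/sqrt(657) + 10901 = -325*1/653*sqrt(73)/219 + 10901 = -325*sqrt(73)/143007 + 10901 = 10901 - 325*sqrt(73)/143007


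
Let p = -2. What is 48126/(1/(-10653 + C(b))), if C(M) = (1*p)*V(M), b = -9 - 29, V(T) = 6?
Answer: -513263790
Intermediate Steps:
b = -38
C(M) = -12 (C(M) = (1*(-2))*6 = -2*6 = -12)
48126/(1/(-10653 + C(b))) = 48126/(1/(-10653 - 12)) = 48126/(1/(-10665)) = 48126/(-1/10665) = 48126*(-10665) = -513263790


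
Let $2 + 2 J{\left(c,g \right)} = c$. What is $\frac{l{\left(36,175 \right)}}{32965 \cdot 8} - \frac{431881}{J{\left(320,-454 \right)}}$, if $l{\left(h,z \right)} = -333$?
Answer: $- \frac{113895710267}{41931480} \approx -2716.2$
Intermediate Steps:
$J{\left(c,g \right)} = -1 + \frac{c}{2}$
$\frac{l{\left(36,175 \right)}}{32965 \cdot 8} - \frac{431881}{J{\left(320,-454 \right)}} = - \frac{333}{32965 \cdot 8} - \frac{431881}{-1 + \frac{1}{2} \cdot 320} = - \frac{333}{263720} - \frac{431881}{-1 + 160} = \left(-333\right) \frac{1}{263720} - \frac{431881}{159} = - \frac{333}{263720} - \frac{431881}{159} = - \frac{113895710267}{41931480}$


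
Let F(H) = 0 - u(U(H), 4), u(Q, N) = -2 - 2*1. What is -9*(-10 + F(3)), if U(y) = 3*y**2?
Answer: 54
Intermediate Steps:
u(Q, N) = -4 (u(Q, N) = -2 - 2 = -4)
F(H) = 4 (F(H) = 0 - 1*(-4) = 0 + 4 = 4)
-9*(-10 + F(3)) = -9*(-10 + 4) = -9*(-6) = 54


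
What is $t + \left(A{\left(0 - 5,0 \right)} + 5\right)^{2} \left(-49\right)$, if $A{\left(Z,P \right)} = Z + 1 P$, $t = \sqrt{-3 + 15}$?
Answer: $2 \sqrt{3} \approx 3.4641$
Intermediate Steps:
$t = 2 \sqrt{3}$ ($t = \sqrt{12} = 2 \sqrt{3} \approx 3.4641$)
$A{\left(Z,P \right)} = P + Z$ ($A{\left(Z,P \right)} = Z + P = P + Z$)
$t + \left(A{\left(0 - 5,0 \right)} + 5\right)^{2} \left(-49\right) = 2 \sqrt{3} + \left(\left(0 + \left(0 - 5\right)\right) + 5\right)^{2} \left(-49\right) = 2 \sqrt{3} + \left(\left(0 - 5\right) + 5\right)^{2} \left(-49\right) = 2 \sqrt{3} + \left(-5 + 5\right)^{2} \left(-49\right) = 2 \sqrt{3} + 0^{2} \left(-49\right) = 2 \sqrt{3} + 0 \left(-49\right) = 2 \sqrt{3} + 0 = 2 \sqrt{3}$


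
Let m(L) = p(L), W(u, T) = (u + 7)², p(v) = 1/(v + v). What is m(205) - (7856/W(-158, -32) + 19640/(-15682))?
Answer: 66724621481/73300882810 ≈ 0.91028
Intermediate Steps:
p(v) = 1/(2*v)
W(u, T) = (7 + u)²
m(L) = 1/(2*L)
m(205) - (7856/W(-158, -32) + 19640/(-15682)) = (½)/205 - (7856/((7 - 158)²) + 19640/(-15682)) = (½)*(1/205) - (7856/((-151)²) + 19640*(-1/15682)) = 1/410 - (7856/22801 - 9820/7841) = 1/410 - 1*(-162306924/178782641) = 1/410 + 162306924/178782641 = 66724621481/73300882810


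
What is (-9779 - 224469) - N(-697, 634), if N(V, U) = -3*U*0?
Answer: -234248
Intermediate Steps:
N(V, U) = 0
(-9779 - 224469) - N(-697, 634) = (-9779 - 224469) - 1*0 = -234248 + 0 = -234248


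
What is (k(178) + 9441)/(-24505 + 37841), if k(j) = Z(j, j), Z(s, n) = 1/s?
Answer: 1680499/2373808 ≈ 0.70793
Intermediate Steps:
k(j) = 1/j
(k(178) + 9441)/(-24505 + 37841) = (1/178 + 9441)/(-24505 + 37841) = (1/178 + 9441)/13336 = (1680499/178)*(1/13336) = 1680499/2373808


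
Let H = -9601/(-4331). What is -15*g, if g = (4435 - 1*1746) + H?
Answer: -174834900/4331 ≈ -40368.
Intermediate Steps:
H = 9601/4331 (H = -9601*(-1/4331) = 9601/4331 ≈ 2.2168)
g = 11655660/4331 (g = (4435 - 1*1746) + 9601/4331 = (4435 - 1746) + 9601/4331 = 2689 + 9601/4331 = 11655660/4331 ≈ 2691.2)
-15*g = -15*11655660/4331 = -174834900/4331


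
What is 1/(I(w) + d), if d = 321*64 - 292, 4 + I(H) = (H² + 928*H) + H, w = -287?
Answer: -1/164006 ≈ -6.0973e-6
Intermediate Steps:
I(H) = -4 + H² + 929*H (I(H) = -4 + ((H² + 928*H) + H) = -4 + (H² + 929*H) = -4 + H² + 929*H)
d = 20252 (d = 20544 - 292 = 20252)
1/(I(w) + d) = 1/((-4 + (-287)² + 929*(-287)) + 20252) = 1/((-4 + 82369 - 266623) + 20252) = 1/(-184258 + 20252) = 1/(-164006) = -1/164006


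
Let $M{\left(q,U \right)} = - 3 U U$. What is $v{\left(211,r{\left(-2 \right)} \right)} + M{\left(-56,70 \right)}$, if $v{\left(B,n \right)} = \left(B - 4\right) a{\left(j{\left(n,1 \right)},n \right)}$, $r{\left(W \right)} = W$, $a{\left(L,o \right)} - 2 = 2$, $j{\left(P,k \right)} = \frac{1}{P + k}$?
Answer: $-13872$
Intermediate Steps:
$a{\left(L,o \right)} = 4$ ($a{\left(L,o \right)} = 2 + 2 = 4$)
$v{\left(B,n \right)} = -16 + 4 B$ ($v{\left(B,n \right)} = \left(B - 4\right) 4 = \left(-4 + B\right) 4 = -16 + 4 B$)
$M{\left(q,U \right)} = - 3 U^{2}$
$v{\left(211,r{\left(-2 \right)} \right)} + M{\left(-56,70 \right)} = \left(-16 + 4 \cdot 211\right) - 3 \cdot 70^{2} = \left(-16 + 844\right) - 14700 = 828 - 14700 = -13872$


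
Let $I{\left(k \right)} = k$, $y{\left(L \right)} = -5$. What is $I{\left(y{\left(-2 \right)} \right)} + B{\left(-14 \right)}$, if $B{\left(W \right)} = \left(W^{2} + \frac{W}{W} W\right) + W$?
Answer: $163$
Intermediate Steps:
$B{\left(W \right)} = W^{2} + 2 W$ ($B{\left(W \right)} = \left(W^{2} + 1 W\right) + W = \left(W^{2} + W\right) + W = \left(W + W^{2}\right) + W = W^{2} + 2 W$)
$I{\left(y{\left(-2 \right)} \right)} + B{\left(-14 \right)} = -5 - 14 \left(2 - 14\right) = -5 - -168 = -5 + 168 = 163$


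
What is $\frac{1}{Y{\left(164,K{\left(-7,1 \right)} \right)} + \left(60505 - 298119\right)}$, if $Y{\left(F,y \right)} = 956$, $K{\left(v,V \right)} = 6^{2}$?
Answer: $- \frac{1}{236658} \approx -4.2255 \cdot 10^{-6}$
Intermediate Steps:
$K{\left(v,V \right)} = 36$
$\frac{1}{Y{\left(164,K{\left(-7,1 \right)} \right)} + \left(60505 - 298119\right)} = \frac{1}{956 + \left(60505 - 298119\right)} = \frac{1}{956 - 237614} = \frac{1}{-236658} = - \frac{1}{236658}$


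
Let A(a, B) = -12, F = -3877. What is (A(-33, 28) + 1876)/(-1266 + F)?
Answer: -1864/5143 ≈ -0.36243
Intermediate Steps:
(A(-33, 28) + 1876)/(-1266 + F) = (-12 + 1876)/(-1266 - 3877) = 1864/(-5143) = 1864*(-1/5143) = -1864/5143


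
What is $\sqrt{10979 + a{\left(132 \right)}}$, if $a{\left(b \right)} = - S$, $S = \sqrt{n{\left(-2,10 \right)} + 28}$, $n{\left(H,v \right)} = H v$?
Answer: $\sqrt{10979 - 2 \sqrt{2}} \approx 104.77$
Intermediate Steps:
$S = 2 \sqrt{2}$ ($S = \sqrt{\left(-2\right) 10 + 28} = \sqrt{-20 + 28} = \sqrt{8} = 2 \sqrt{2} \approx 2.8284$)
$a{\left(b \right)} = - 2 \sqrt{2}$
$\sqrt{10979 + a{\left(132 \right)}} = \sqrt{10979 - 2 \sqrt{2}}$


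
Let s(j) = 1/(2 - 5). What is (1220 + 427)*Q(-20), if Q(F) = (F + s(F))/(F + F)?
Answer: 33489/40 ≈ 837.22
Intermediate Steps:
s(j) = -⅓ (s(j) = 1/(-3) = -⅓)
Q(F) = (-⅓ + F)/(2*F) (Q(F) = (F - ⅓)/(F + F) = (-⅓ + F)/((2*F)) = (-⅓ + F)*(1/(2*F)) = (-⅓ + F)/(2*F))
(1220 + 427)*Q(-20) = (1220 + 427)*((⅙)*(-1 + 3*(-20))/(-20)) = 1647*((⅙)*(-1/20)*(-1 - 60)) = 1647*((⅙)*(-1/20)*(-61)) = 1647*(61/120) = 33489/40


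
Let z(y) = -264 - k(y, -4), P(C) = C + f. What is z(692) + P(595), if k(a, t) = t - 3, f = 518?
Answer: 856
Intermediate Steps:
P(C) = 518 + C (P(C) = C + 518 = 518 + C)
k(a, t) = -3 + t
z(y) = -257 (z(y) = -264 - (-3 - 4) = -264 - 1*(-7) = -264 + 7 = -257)
z(692) + P(595) = -257 + (518 + 595) = -257 + 1113 = 856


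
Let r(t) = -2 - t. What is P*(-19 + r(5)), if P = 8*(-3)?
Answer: 624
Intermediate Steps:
P = -24
P*(-19 + r(5)) = -24*(-19 + (-2 - 1*5)) = -24*(-19 + (-2 - 5)) = -24*(-19 - 7) = -24*(-26) = 624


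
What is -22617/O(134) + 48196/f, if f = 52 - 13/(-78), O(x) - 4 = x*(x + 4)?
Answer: 5341520175/5789248 ≈ 922.66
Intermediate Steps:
O(x) = 4 + x*(4 + x) (O(x) = 4 + x*(x + 4) = 4 + x*(4 + x))
f = 313/6 (f = 52 - 1/78*(-13) = 52 + ⅙ = 313/6 ≈ 52.167)
-22617/O(134) + 48196/f = -22617/(4 + 134² + 4*134) + 48196/(313/6) = -22617/(4 + 17956 + 536) + 48196*(6/313) = -22617/18496 + 289176/313 = 5341520175/5789248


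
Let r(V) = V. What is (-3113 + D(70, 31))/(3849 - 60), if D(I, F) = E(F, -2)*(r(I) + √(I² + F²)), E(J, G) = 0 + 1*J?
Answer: -943/3789 + 31*√5861/3789 ≈ 0.37748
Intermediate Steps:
E(J, G) = J (E(J, G) = 0 + J = J)
D(I, F) = F*(I + √(F² + I²)) (D(I, F) = F*(I + √(I² + F²)) = F*(I + √(F² + I²)))
(-3113 + D(70, 31))/(3849 - 60) = (-3113 + 31*(70 + √(31² + 70²)))/(3849 - 60) = (-3113 + 31*(70 + √(961 + 4900)))/3789 = (-3113 + 31*(70 + √5861))*(1/3789) = (-3113 + (2170 + 31*√5861))*(1/3789) = (-943 + 31*√5861)*(1/3789) = -943/3789 + 31*√5861/3789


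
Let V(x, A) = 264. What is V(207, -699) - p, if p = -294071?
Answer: 294335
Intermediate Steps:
V(207, -699) - p = 264 - 1*(-294071) = 264 + 294071 = 294335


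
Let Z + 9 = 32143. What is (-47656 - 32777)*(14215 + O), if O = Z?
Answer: -3727989117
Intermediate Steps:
Z = 32134 (Z = -9 + 32143 = 32134)
O = 32134
(-47656 - 32777)*(14215 + O) = (-47656 - 32777)*(14215 + 32134) = -80433*46349 = -3727989117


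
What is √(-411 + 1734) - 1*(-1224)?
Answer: 1224 + 21*√3 ≈ 1260.4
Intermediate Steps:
√(-411 + 1734) - 1*(-1224) = √1323 + 1224 = 21*√3 + 1224 = 1224 + 21*√3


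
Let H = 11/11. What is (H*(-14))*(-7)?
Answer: 98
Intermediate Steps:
H = 1 (H = 11*(1/11) = 1)
(H*(-14))*(-7) = (1*(-14))*(-7) = -14*(-7) = 98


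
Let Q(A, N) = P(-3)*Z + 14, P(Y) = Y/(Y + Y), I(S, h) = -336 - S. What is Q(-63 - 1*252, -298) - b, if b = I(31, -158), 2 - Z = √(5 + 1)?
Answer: 382 - √6/2 ≈ 380.78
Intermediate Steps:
Z = 2 - √6 (Z = 2 - √(5 + 1) = 2 - √6 ≈ -0.44949)
P(Y) = ½ (P(Y) = Y/((2*Y)) = Y*(1/(2*Y)) = ½)
Q(A, N) = 15 - √6/2 (Q(A, N) = (2 - √6)/2 + 14 = (1 - √6/2) + 14 = 15 - √6/2)
b = -367 (b = -336 - 1*31 = -336 - 31 = -367)
Q(-63 - 1*252, -298) - b = (15 - √6/2) - 1*(-367) = (15 - √6/2) + 367 = 382 - √6/2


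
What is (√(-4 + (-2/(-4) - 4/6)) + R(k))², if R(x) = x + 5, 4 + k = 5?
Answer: 191/6 + 10*I*√6 ≈ 31.833 + 24.495*I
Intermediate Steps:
k = 1 (k = -4 + 5 = 1)
R(x) = 5 + x
(√(-4 + (-2/(-4) - 4/6)) + R(k))² = (√(-4 + (-2/(-4) - 4/6)) + (5 + 1))² = (√(-4 + (-2*(-¼) - 4*⅙)) + 6)² = (√(-4 + (½ - ⅔)) + 6)² = (√(-4 - ⅙) + 6)² = (√(-25/6) + 6)² = (5*I*√6/6 + 6)² = (6 + 5*I*√6/6)²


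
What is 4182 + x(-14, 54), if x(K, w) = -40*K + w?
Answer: 4796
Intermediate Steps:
x(K, w) = w - 40*K
4182 + x(-14, 54) = 4182 + (54 - 40*(-14)) = 4182 + (54 + 560) = 4182 + 614 = 4796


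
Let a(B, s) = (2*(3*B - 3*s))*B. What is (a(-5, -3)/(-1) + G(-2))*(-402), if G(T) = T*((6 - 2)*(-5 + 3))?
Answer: 17688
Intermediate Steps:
a(B, s) = B*(-6*s + 6*B) (a(B, s) = (2*(-3*s + 3*B))*B = (-6*s + 6*B)*B = B*(-6*s + 6*B))
G(T) = -8*T (G(T) = T*(4*(-2)) = T*(-8) = -8*T)
(a(-5, -3)/(-1) + G(-2))*(-402) = ((6*(-5)*(-5 - 1*(-3)))/(-1) - 8*(-2))*(-402) = ((6*(-5)*(-5 + 3))*(-1) + 16)*(-402) = ((6*(-5)*(-2))*(-1) + 16)*(-402) = (60*(-1) + 16)*(-402) = (-60 + 16)*(-402) = -44*(-402) = 17688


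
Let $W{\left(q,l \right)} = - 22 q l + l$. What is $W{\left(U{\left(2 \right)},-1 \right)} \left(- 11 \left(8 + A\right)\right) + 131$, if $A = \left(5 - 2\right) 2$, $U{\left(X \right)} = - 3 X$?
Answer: $20613$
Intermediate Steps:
$W{\left(q,l \right)} = l - 22 l q$ ($W{\left(q,l \right)} = - 22 l q + l = l - 22 l q$)
$A = 6$ ($A = 3 \cdot 2 = 6$)
$W{\left(U{\left(2 \right)},-1 \right)} \left(- 11 \left(8 + A\right)\right) + 131 = - (1 - 22 \left(\left(-3\right) 2\right)) \left(- 11 \left(8 + 6\right)\right) + 131 = - (1 - -132) \left(\left(-11\right) 14\right) + 131 = - (1 + 132) \left(-154\right) + 131 = \left(-1\right) 133 \left(-154\right) + 131 = \left(-133\right) \left(-154\right) + 131 = 20482 + 131 = 20613$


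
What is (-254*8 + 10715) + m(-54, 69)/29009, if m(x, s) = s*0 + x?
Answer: 251885093/29009 ≈ 8683.0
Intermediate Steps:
m(x, s) = x (m(x, s) = 0 + x = x)
(-254*8 + 10715) + m(-54, 69)/29009 = (-254*8 + 10715) - 54/29009 = (-2032 + 10715) - 54*1/29009 = 8683 - 54/29009 = 251885093/29009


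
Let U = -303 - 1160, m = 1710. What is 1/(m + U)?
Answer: 1/247 ≈ 0.0040486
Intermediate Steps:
U = -1463
1/(m + U) = 1/(1710 - 1463) = 1/247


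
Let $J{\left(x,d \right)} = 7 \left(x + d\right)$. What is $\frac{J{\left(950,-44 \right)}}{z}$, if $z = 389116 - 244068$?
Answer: $\frac{3171}{72524} \approx 0.043723$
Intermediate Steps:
$J{\left(x,d \right)} = 7 d + 7 x$ ($J{\left(x,d \right)} = 7 \left(d + x\right) = 7 d + 7 x$)
$z = 145048$
$\frac{J{\left(950,-44 \right)}}{z} = \frac{7 \left(-44\right) + 7 \cdot 950}{145048} = \left(-308 + 6650\right) \frac{1}{145048} = 6342 \cdot \frac{1}{145048} = \frac{3171}{72524}$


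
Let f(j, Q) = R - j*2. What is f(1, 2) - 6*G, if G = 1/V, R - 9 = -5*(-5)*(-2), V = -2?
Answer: -40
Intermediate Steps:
R = -41 (R = 9 - 5*(-5)*(-2) = 9 + 25*(-2) = 9 - 50 = -41)
f(j, Q) = -41 - 2*j (f(j, Q) = -41 - j*2 = -41 - 2*j)
G = -½ (G = 1/(-2) = -½ ≈ -0.50000)
f(1, 2) - 6*G = (-41 - 2*1) - 6*(-½) = (-41 - 2) + 3 = -43 + 3 = -40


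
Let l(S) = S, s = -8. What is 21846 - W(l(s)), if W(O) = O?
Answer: 21854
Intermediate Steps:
21846 - W(l(s)) = 21846 - 1*(-8) = 21846 + 8 = 21854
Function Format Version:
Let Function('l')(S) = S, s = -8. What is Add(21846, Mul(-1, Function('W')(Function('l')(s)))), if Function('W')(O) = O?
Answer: 21854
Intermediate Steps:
Add(21846, Mul(-1, Function('W')(Function('l')(s)))) = Add(21846, Mul(-1, -8)) = Add(21846, 8) = 21854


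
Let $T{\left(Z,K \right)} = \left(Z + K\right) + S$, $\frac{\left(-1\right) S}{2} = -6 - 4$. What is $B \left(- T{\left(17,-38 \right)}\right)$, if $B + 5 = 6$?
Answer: $1$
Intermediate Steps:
$S = 20$ ($S = - 2 \left(-6 - 4\right) = \left(-2\right) \left(-10\right) = 20$)
$T{\left(Z,K \right)} = 20 + K + Z$ ($T{\left(Z,K \right)} = \left(Z + K\right) + 20 = \left(K + Z\right) + 20 = 20 + K + Z$)
$B = 1$ ($B = -5 + 6 = 1$)
$B \left(- T{\left(17,-38 \right)}\right) = 1 \left(- (20 - 38 + 17)\right) = 1 \left(\left(-1\right) \left(-1\right)\right) = 1 \cdot 1 = 1$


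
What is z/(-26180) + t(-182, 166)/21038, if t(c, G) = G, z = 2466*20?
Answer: -25831207/13769371 ≈ -1.8760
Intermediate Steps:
z = 49320
z/(-26180) + t(-182, 166)/21038 = 49320/(-26180) + 166/21038 = 49320*(-1/26180) + 166*(1/21038) = -2466/1309 + 83/10519 = -25831207/13769371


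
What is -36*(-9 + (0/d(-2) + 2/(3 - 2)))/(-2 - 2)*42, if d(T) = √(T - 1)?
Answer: -2646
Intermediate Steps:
d(T) = √(-1 + T)
-36*(-9 + (0/d(-2) + 2/(3 - 2)))/(-2 - 2)*42 = -36*(-9 + (0/(√(-1 - 2)) + 2/(3 - 2)))/(-2 - 2)*42 = -36*(-9 + (0/(√(-3)) + 2/1))/(-4)*42 = -36*(-9 + (0/((I*√3)) + 2*1))*(-1)/4*42 = -36*(-9 + (0*(-I*√3/3) + 2))*(-1)/4*42 = -36*(-9 + (0 + 2))*(-1)/4*42 = -36*(-9 + 2)*(-1)/4*42 = -(-252)*(-1)/4*42 = -36*7/4*42 = -63*42 = -2646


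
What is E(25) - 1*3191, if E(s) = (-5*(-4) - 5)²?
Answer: -2966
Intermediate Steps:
E(s) = 225 (E(s) = (20 - 5)² = 15² = 225)
E(25) - 1*3191 = 225 - 1*3191 = 225 - 3191 = -2966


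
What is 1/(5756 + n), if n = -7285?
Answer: -1/1529 ≈ -0.00065402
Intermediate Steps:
1/(5756 + n) = 1/(5756 - 7285) = 1/(-1529) = -1/1529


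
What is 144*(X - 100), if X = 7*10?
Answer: -4320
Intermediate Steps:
X = 70
144*(X - 100) = 144*(70 - 100) = 144*(-30) = -4320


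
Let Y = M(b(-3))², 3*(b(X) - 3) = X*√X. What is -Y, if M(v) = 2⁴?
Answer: -256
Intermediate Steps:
b(X) = 3 + X^(3/2)/3 (b(X) = 3 + (X*√X)/3 = 3 + X^(3/2)/3)
M(v) = 16
Y = 256 (Y = 16² = 256)
-Y = -1*256 = -256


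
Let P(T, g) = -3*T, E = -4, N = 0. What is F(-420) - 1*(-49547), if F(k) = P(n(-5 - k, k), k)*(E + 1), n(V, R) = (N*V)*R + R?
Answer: 45767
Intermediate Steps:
n(V, R) = R (n(V, R) = (0*V)*R + R = 0*R + R = 0 + R = R)
F(k) = 9*k (F(k) = (-3*k)*(-4 + 1) = -3*k*(-3) = 9*k)
F(-420) - 1*(-49547) = 9*(-420) - 1*(-49547) = -3780 + 49547 = 45767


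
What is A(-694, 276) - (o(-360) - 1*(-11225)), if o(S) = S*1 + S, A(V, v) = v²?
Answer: 65671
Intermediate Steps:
o(S) = 2*S (o(S) = S + S = 2*S)
A(-694, 276) - (o(-360) - 1*(-11225)) = 276² - (2*(-360) - 1*(-11225)) = 76176 - (-720 + 11225) = 76176 - 1*10505 = 76176 - 10505 = 65671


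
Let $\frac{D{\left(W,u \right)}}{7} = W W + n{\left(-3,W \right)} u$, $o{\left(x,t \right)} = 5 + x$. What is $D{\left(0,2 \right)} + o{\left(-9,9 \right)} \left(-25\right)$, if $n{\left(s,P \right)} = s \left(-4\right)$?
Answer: $268$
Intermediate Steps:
$n{\left(s,P \right)} = - 4 s$
$D{\left(W,u \right)} = 7 W^{2} + 84 u$ ($D{\left(W,u \right)} = 7 \left(W W + \left(-4\right) \left(-3\right) u\right) = 7 \left(W^{2} + 12 u\right) = 7 W^{2} + 84 u$)
$D{\left(0,2 \right)} + o{\left(-9,9 \right)} \left(-25\right) = \left(7 \cdot 0^{2} + 84 \cdot 2\right) + \left(5 - 9\right) \left(-25\right) = \left(7 \cdot 0 + 168\right) - -100 = \left(0 + 168\right) + 100 = 168 + 100 = 268$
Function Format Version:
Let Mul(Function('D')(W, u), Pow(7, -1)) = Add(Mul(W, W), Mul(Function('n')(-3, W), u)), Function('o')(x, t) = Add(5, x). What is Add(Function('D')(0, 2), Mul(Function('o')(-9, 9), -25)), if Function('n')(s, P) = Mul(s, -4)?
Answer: 268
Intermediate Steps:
Function('n')(s, P) = Mul(-4, s)
Function('D')(W, u) = Add(Mul(7, Pow(W, 2)), Mul(84, u)) (Function('D')(W, u) = Mul(7, Add(Mul(W, W), Mul(Mul(-4, -3), u))) = Mul(7, Add(Pow(W, 2), Mul(12, u))) = Add(Mul(7, Pow(W, 2)), Mul(84, u)))
Add(Function('D')(0, 2), Mul(Function('o')(-9, 9), -25)) = Add(Add(Mul(7, Pow(0, 2)), Mul(84, 2)), Mul(Add(5, -9), -25)) = Add(Add(Mul(7, 0), 168), Mul(-4, -25)) = Add(Add(0, 168), 100) = Add(168, 100) = 268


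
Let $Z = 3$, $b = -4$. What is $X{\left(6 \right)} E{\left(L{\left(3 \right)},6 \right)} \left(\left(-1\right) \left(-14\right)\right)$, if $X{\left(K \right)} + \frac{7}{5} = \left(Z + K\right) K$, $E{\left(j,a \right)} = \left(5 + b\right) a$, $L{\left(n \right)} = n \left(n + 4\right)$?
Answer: $\frac{22092}{5} \approx 4418.4$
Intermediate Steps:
$L{\left(n \right)} = n \left(4 + n\right)$
$E{\left(j,a \right)} = a$ ($E{\left(j,a \right)} = \left(5 - 4\right) a = 1 a = a$)
$X{\left(K \right)} = - \frac{7}{5} + K \left(3 + K\right)$ ($X{\left(K \right)} = - \frac{7}{5} + \left(3 + K\right) K = - \frac{7}{5} + K \left(3 + K\right)$)
$X{\left(6 \right)} E{\left(L{\left(3 \right)},6 \right)} \left(\left(-1\right) \left(-14\right)\right) = \left(- \frac{7}{5} + 6^{2} + 3 \cdot 6\right) 6 \left(\left(-1\right) \left(-14\right)\right) = \left(- \frac{7}{5} + 36 + 18\right) 6 \cdot 14 = \frac{263}{5} \cdot 6 \cdot 14 = \frac{1578}{5} \cdot 14 = \frac{22092}{5}$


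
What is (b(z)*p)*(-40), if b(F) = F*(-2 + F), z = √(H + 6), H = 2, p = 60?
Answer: -19200 + 9600*√2 ≈ -5623.5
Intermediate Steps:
z = 2*√2 (z = √(2 + 6) = √8 = 2*√2 ≈ 2.8284)
(b(z)*p)*(-40) = (((2*√2)*(-2 + 2*√2))*60)*(-40) = ((2*√2*(-2 + 2*√2))*60)*(-40) = (120*√2*(-2 + 2*√2))*(-40) = -4800*√2*(-2 + 2*√2)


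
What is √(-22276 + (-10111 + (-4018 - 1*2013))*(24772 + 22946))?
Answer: 2*I*√192571558 ≈ 27754.0*I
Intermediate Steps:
√(-22276 + (-10111 + (-4018 - 1*2013))*(24772 + 22946)) = √(-22276 + (-10111 + (-4018 - 2013))*47718) = √(-22276 + (-10111 - 6031)*47718) = √(-22276 - 16142*47718) = √(-22276 - 770263956) = √(-770286232) = 2*I*√192571558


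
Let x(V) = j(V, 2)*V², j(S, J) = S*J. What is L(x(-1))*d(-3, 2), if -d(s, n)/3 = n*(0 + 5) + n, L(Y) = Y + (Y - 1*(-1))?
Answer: 108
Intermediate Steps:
j(S, J) = J*S
x(V) = 2*V³ (x(V) = (2*V)*V² = 2*V³)
L(Y) = 1 + 2*Y (L(Y) = Y + (Y + 1) = Y + (1 + Y) = 1 + 2*Y)
d(s, n) = -18*n (d(s, n) = -3*(n*(0 + 5) + n) = -3*(n*5 + n) = -3*(5*n + n) = -18*n)
L(x(-1))*d(-3, 2) = (1 + 2*(2*(-1)³))*(-18*2) = (1 + 2*(2*(-1)))*(-36) = (1 + 2*(-2))*(-36) = (1 - 4)*(-36) = -3*(-36) = 108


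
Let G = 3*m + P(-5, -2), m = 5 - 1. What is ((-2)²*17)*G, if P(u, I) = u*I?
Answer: 1496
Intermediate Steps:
P(u, I) = I*u
m = 4
G = 22 (G = 3*4 - 2*(-5) = 12 + 10 = 22)
((-2)²*17)*G = ((-2)²*17)*22 = (4*17)*22 = 68*22 = 1496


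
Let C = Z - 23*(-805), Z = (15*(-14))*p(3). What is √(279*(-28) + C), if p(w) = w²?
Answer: √8813 ≈ 93.878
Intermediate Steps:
Z = -1890 (Z = (15*(-14))*3² = -210*9 = -1890)
C = 16625 (C = -1890 - 23*(-805) = -1890 - 1*(-18515) = -1890 + 18515 = 16625)
√(279*(-28) + C) = √(279*(-28) + 16625) = √(-7812 + 16625) = √8813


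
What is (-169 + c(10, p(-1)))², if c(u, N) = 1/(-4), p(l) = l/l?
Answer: 458329/16 ≈ 28646.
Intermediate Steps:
p(l) = 1
c(u, N) = -¼
(-169 + c(10, p(-1)))² = (-169 - ¼)² = (-677/4)² = 458329/16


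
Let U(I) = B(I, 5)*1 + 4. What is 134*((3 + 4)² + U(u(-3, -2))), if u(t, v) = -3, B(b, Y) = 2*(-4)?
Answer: 6030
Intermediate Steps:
B(b, Y) = -8
U(I) = -4 (U(I) = -8*1 + 4 = -8 + 4 = -4)
134*((3 + 4)² + U(u(-3, -2))) = 134*((3 + 4)² - 4) = 134*(7² - 4) = 134*(49 - 4) = 134*45 = 6030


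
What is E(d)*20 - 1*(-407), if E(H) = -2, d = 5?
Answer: 367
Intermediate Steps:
E(d)*20 - 1*(-407) = -2*20 - 1*(-407) = -40 + 407 = 367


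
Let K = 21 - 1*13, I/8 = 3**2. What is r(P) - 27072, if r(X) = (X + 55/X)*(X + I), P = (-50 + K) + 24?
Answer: -28209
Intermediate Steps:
I = 72 (I = 8*3**2 = 8*9 = 72)
K = 8 (K = 21 - 13 = 8)
P = -18 (P = (-50 + 8) + 24 = -42 + 24 = -18)
r(X) = (72 + X)*(X + 55/X) (r(X) = (X + 55/X)*(X + 72) = (X + 55/X)*(72 + X) = (72 + X)*(X + 55/X))
r(P) - 27072 = (55 + (-18)**2 + 72*(-18) + 3960/(-18)) - 27072 = (55 + 324 - 1296 + 3960*(-1/18)) - 27072 = (55 + 324 - 1296 - 220) - 27072 = -1137 - 27072 = -28209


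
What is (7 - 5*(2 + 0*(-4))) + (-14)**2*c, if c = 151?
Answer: 29593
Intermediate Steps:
(7 - 5*(2 + 0*(-4))) + (-14)**2*c = (7 - 5*(2 + 0*(-4))) + (-14)**2*151 = (7 - 5*(2 + 0)) + 196*151 = (7 - 5*2) + 29596 = (7 - 10) + 29596 = -3 + 29596 = 29593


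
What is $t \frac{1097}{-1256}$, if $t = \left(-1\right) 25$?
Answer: $\frac{27425}{1256} \approx 21.835$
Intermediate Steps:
$t = -25$
$t \frac{1097}{-1256} = - 25 \frac{1097}{-1256} = - 25 \cdot 1097 \left(- \frac{1}{1256}\right) = \left(-25\right) \left(- \frac{1097}{1256}\right) = \frac{27425}{1256}$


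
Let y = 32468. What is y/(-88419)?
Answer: -32468/88419 ≈ -0.36721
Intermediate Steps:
y/(-88419) = 32468/(-88419) = 32468*(-1/88419) = -32468/88419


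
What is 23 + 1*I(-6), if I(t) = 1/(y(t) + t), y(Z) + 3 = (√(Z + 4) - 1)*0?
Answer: 206/9 ≈ 22.889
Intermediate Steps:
y(Z) = -3 (y(Z) = -3 + (√(Z + 4) - 1)*0 = -3 + (√(4 + Z) - 1)*0 = -3 + (-1 + √(4 + Z))*0 = -3 + 0 = -3)
I(t) = 1/(-3 + t)
23 + 1*I(-6) = 23 + 1/(-3 - 6) = 23 + 1/(-9) = 23 + 1*(-⅑) = 23 - ⅑ = 206/9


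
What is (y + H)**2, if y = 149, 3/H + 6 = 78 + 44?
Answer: 298840369/13456 ≈ 22209.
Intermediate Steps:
H = 3/116 (H = 3/(-6 + (78 + 44)) = 3/(-6 + 122) = 3/116 ≈ 0.025862)
(y + H)**2 = (149 + 3/116)**2 = (17287/116)**2 = 298840369/13456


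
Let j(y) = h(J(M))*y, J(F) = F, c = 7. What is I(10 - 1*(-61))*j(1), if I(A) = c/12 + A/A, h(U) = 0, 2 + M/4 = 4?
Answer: 0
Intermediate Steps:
M = 8 (M = -8 + 4*4 = -8 + 16 = 8)
j(y) = 0 (j(y) = 0*y = 0)
I(A) = 19/12 (I(A) = 7/12 + A/A = 7*(1/12) + 1 = 7/12 + 1 = 19/12)
I(10 - 1*(-61))*j(1) = (19/12)*0 = 0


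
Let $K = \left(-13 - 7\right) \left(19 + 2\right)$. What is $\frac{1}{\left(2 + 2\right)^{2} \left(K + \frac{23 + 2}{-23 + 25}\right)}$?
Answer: $- \frac{1}{6520} \approx -0.00015337$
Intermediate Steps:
$K = -420$ ($K = \left(-20\right) 21 = -420$)
$\frac{1}{\left(2 + 2\right)^{2} \left(K + \frac{23 + 2}{-23 + 25}\right)} = \frac{1}{\left(2 + 2\right)^{2} \left(-420 + \frac{23 + 2}{-23 + 25}\right)} = \frac{1}{4^{2} \left(-420 + \frac{25}{2}\right)} = \frac{1}{16 \left(-420 + 25 \cdot \frac{1}{2}\right)} = \frac{1}{16 \left(-420 + \frac{25}{2}\right)} = \frac{1}{16 \left(- \frac{815}{2}\right)} = \frac{1}{-6520} = - \frac{1}{6520}$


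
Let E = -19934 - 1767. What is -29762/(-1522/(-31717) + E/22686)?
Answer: 21414707276844/653762525 ≈ 32756.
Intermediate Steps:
E = -21701
-29762/(-1522/(-31717) + E/22686) = -29762/(-1522/(-31717) - 21701/22686) = -29762/(-1522*(-1/31717) - 21701*1/22686) = -29762/(1522/31717 - 21701/22686) = -29762/(-653762525/719531862) = -29762*(-719531862/653762525) = 21414707276844/653762525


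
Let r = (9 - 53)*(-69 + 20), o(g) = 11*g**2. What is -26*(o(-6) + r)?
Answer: -66352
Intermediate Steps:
r = 2156 (r = -44*(-49) = 2156)
-26*(o(-6) + r) = -26*(11*(-6)**2 + 2156) = -26*(11*36 + 2156) = -26*(396 + 2156) = -26*2552 = -66352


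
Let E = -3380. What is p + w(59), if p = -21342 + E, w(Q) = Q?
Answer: -24663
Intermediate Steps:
p = -24722 (p = -21342 - 3380 = -24722)
p + w(59) = -24722 + 59 = -24663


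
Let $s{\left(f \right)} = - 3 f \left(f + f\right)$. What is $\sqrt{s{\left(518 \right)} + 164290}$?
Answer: $i \sqrt{1445654} \approx 1202.4 i$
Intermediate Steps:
$s{\left(f \right)} = - 6 f^{2}$ ($s{\left(f \right)} = - 3 f 2 f = - 6 f^{2}$)
$\sqrt{s{\left(518 \right)} + 164290} = \sqrt{- 6 \cdot 518^{2} + 164290} = \sqrt{\left(-6\right) 268324 + 164290} = \sqrt{-1609944 + 164290} = \sqrt{-1445654} = i \sqrt{1445654}$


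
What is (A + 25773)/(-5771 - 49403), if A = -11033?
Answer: -7370/27587 ≈ -0.26715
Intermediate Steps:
(A + 25773)/(-5771 - 49403) = (-11033 + 25773)/(-5771 - 49403) = 14740/(-55174) = 14740*(-1/55174) = -7370/27587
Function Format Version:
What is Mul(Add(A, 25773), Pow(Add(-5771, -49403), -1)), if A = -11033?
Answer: Rational(-7370, 27587) ≈ -0.26715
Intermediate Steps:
Mul(Add(A, 25773), Pow(Add(-5771, -49403), -1)) = Mul(Add(-11033, 25773), Pow(Add(-5771, -49403), -1)) = Mul(14740, Pow(-55174, -1)) = Mul(14740, Rational(-1, 55174)) = Rational(-7370, 27587)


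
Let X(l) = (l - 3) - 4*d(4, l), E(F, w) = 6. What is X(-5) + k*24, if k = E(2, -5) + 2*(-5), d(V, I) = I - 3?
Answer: -72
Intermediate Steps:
d(V, I) = -3 + I
k = -4 (k = 6 + 2*(-5) = 6 - 10 = -4)
X(l) = 9 - 3*l (X(l) = (l - 3) - 4*(-3 + l) = (-3 + l) + (12 - 4*l) = 9 - 3*l)
X(-5) + k*24 = (9 - 3*(-5)) - 4*24 = (9 + 15) - 96 = 24 - 96 = -72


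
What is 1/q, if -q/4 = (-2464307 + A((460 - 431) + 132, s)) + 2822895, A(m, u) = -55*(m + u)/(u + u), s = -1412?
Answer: -706/1012583707 ≈ -6.9723e-7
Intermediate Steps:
A(m, u) = -55*(m + u)/(2*u)
q = -1012583707/706 (q = -4*((-2464307 + (55/2)*(-((460 - 431) + 132) - 1*(-1412))/(-1412)) + 2822895) = -4*((-2464307 + (55/2)*(-1/1412)*(-(29 + 132) + 1412)) + 2822895) = -4*((-2464307 + (55/2)*(-1/1412)*(-1*161 + 1412)) + 2822895) = -4*((-2464307 + (55/2)*(-1/1412)*(-161 + 1412)) + 2822895) = -4*((-2464307 + (55/2)*(-1/1412)*1251) + 2822895) = -4*((-2464307 - 68805/2824) + 2822895) = -4*(-6959271773/2824 + 2822895) = -4*1012583707/2824 = -1012583707/706 ≈ -1.4343e+6)
1/q = 1/(-1012583707/706) = -706/1012583707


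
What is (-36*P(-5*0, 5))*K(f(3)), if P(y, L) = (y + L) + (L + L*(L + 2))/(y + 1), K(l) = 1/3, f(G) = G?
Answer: -540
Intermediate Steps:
K(l) = ⅓
P(y, L) = L + y + (L + L*(2 + L))/(1 + y) (P(y, L) = (L + y) + (L + L*(2 + L))/(1 + y) = L + y + (L + L*(2 + L))/(1 + y))
(-36*P(-5*0, 5))*K(f(3)) = -36*(-5*0 + 5² + (-5*0)² + 4*5 + 5*(-5*0))/(1 - 5*0)*(⅓) = -36*(0 + 25 + 0² + 20 + 5*0)/(1 + 0)*(⅓) = -36*(0 + 25 + 0 + 20 + 0)/1*(⅓) = -36*45*(⅓) = -1620*⅓ = -540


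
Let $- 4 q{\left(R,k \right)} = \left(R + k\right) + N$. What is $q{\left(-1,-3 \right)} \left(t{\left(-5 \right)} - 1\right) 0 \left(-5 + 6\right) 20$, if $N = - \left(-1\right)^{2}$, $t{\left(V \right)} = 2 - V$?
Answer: $0$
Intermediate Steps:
$N = -1$ ($N = \left(-1\right) 1 = -1$)
$q{\left(R,k \right)} = \frac{1}{4} - \frac{R}{4} - \frac{k}{4}$ ($q{\left(R,k \right)} = - \frac{\left(R + k\right) - 1}{4} = - \frac{-1 + R + k}{4} = \frac{1}{4} - \frac{R}{4} - \frac{k}{4}$)
$q{\left(-1,-3 \right)} \left(t{\left(-5 \right)} - 1\right) 0 \left(-5 + 6\right) 20 = \left(\frac{1}{4} - - \frac{1}{4} - - \frac{3}{4}\right) \left(\left(2 - -5\right) - 1\right) 0 \left(-5 + 6\right) 20 = \left(\frac{1}{4} + \frac{1}{4} + \frac{3}{4}\right) \left(\left(2 + 5\right) - 1\right) 0 \cdot 1 \cdot 20 = \frac{5 \left(7 - 1\right) 0}{4} \cdot 20 = \frac{5 \cdot 6 \cdot 0}{4} \cdot 20 = \frac{5}{4} \cdot 0 \cdot 20 = 0 \cdot 20 = 0$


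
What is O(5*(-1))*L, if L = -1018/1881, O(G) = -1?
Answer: 1018/1881 ≈ 0.54120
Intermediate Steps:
L = -1018/1881 (L = -1018*1/1881 = -1018/1881 ≈ -0.54120)
O(5*(-1))*L = -1*(-1018/1881) = 1018/1881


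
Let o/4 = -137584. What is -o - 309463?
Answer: 240873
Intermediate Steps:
o = -550336 (o = 4*(-137584) = -550336)
-o - 309463 = -1*(-550336) - 309463 = 550336 - 309463 = 240873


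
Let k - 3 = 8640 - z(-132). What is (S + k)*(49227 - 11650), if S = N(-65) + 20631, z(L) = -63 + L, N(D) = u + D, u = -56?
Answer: 1102809796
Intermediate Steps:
N(D) = -56 + D
S = 20510 (S = (-56 - 65) + 20631 = -121 + 20631 = 20510)
k = 8838 (k = 3 + (8640 - (-63 - 132)) = 3 + (8640 - 1*(-195)) = 3 + (8640 + 195) = 3 + 8835 = 8838)
(S + k)*(49227 - 11650) = (20510 + 8838)*(49227 - 11650) = 29348*37577 = 1102809796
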